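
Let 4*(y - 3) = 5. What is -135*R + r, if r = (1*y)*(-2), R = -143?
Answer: 38593/2 ≈ 19297.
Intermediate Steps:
y = 17/4 (y = 3 + (1/4)*5 = 3 + 5/4 = 17/4 ≈ 4.2500)
r = -17/2 (r = (1*(17/4))*(-2) = (17/4)*(-2) = -17/2 ≈ -8.5000)
-135*R + r = -135*(-143) - 17/2 = 19305 - 17/2 = 38593/2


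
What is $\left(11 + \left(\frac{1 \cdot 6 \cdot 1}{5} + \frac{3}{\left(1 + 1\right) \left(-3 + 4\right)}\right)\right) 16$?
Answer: $\frac{1096}{5} \approx 219.2$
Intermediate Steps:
$\left(11 + \left(\frac{1 \cdot 6 \cdot 1}{5} + \frac{3}{\left(1 + 1\right) \left(-3 + 4\right)}\right)\right) 16 = \left(11 + \left(6 \cdot 1 \cdot \frac{1}{5} + \frac{3}{2 \cdot 1}\right)\right) 16 = \left(11 + \left(6 \cdot \frac{1}{5} + \frac{3}{2}\right)\right) 16 = \left(11 + \left(\frac{6}{5} + 3 \cdot \frac{1}{2}\right)\right) 16 = \left(11 + \left(\frac{6}{5} + \frac{3}{2}\right)\right) 16 = \left(11 + \frac{27}{10}\right) 16 = \frac{137}{10} \cdot 16 = \frac{1096}{5}$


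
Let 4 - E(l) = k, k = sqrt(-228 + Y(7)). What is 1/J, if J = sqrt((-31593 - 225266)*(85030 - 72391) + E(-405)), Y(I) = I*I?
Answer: 1/sqrt(-3246440897 - I*sqrt(179)) ≈ 0.e-14 + 1.7551e-5*I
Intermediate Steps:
Y(I) = I**2
k = I*sqrt(179) (k = sqrt(-228 + 7**2) = sqrt(-228 + 49) = sqrt(-179) = I*sqrt(179) ≈ 13.379*I)
E(l) = 4 - I*sqrt(179)
J = sqrt(-3246440897 - I*sqrt(179)) (J = sqrt((-31593 - 225266)*(85030 - 72391) + (4 - I*sqrt(179))) = sqrt(-256859*12639 + (4 - I*sqrt(179))) = sqrt(-3246440901 + (4 - I*sqrt(179))) = sqrt(-3246440897 - I*sqrt(179)) ≈ 0.e-4 - 56978.0*I)
1/J = 1/(sqrt(-3246440897 - I*sqrt(179))) = 1/sqrt(-3246440897 - I*sqrt(179))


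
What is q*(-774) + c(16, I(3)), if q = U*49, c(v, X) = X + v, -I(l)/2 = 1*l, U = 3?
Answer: -113768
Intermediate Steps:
I(l) = -2*l
q = 147 (q = 3*49 = 147)
q*(-774) + c(16, I(3)) = 147*(-774) + (-2*3 + 16) = -113778 + (-6 + 16) = -113778 + 10 = -113768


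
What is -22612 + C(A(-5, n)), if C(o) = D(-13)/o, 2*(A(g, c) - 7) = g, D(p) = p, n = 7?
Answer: -203534/9 ≈ -22615.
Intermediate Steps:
A(g, c) = 7 + g/2
C(o) = -13/o
-22612 + C(A(-5, n)) = -22612 - 13/(7 + (½)*(-5)) = -22612 - 13/(7 - 5/2) = -22612 - 13/9/2 = -22612 - 13*2/9 = -22612 - 26/9 = -203534/9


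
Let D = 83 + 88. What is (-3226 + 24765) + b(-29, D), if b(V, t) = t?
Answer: 21710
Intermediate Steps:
D = 171
(-3226 + 24765) + b(-29, D) = (-3226 + 24765) + 171 = 21539 + 171 = 21710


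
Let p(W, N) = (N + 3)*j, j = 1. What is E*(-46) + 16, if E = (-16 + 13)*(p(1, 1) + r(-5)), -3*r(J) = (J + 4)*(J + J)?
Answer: 108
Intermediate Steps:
p(W, N) = 3 + N (p(W, N) = (N + 3)*1 = (3 + N)*1 = 3 + N)
r(J) = -2*J*(4 + J)/3 (r(J) = -(J + 4)*(J + J)/3 = -(4 + J)*2*J/3 = -2*J*(4 + J)/3)
E = -2 (E = (-16 + 13)*((3 + 1) - ⅔*(-5)*(4 - 5)) = -3*(4 - ⅔*(-5)*(-1)) = -3*(4 - 10/3) = -3*⅔ = -2)
E*(-46) + 16 = -2*(-46) + 16 = 92 + 16 = 108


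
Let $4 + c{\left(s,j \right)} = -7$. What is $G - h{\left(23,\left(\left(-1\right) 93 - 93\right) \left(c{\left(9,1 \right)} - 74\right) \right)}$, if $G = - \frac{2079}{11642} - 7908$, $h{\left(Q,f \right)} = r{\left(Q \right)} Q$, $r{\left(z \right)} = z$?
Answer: $- \frac{98225633}{11642} \approx -8437.2$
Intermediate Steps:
$c{\left(s,j \right)} = -11$ ($c{\left(s,j \right)} = -4 - 7 = -11$)
$h{\left(Q,f \right)} = Q^{2}$ ($h{\left(Q,f \right)} = Q Q = Q^{2}$)
$G = - \frac{92067015}{11642}$ ($G = \left(-2079\right) \frac{1}{11642} - 7908 = - \frac{2079}{11642} - 7908 = - \frac{92067015}{11642} \approx -7908.2$)
$G - h{\left(23,\left(\left(-1\right) 93 - 93\right) \left(c{\left(9,1 \right)} - 74\right) \right)} = - \frac{92067015}{11642} - 23^{2} = - \frac{92067015}{11642} - 529 = - \frac{98225633}{11642}$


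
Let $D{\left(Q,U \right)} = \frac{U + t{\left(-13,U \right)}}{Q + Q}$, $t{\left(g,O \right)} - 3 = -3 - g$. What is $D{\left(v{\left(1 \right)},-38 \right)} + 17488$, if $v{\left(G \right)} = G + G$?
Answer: $\frac{69927}{4} \approx 17482.0$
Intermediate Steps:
$t{\left(g,O \right)} = - g$ ($t{\left(g,O \right)} = 3 - \left(3 + g\right) = - g$)
$v{\left(G \right)} = 2 G$
$D{\left(Q,U \right)} = \frac{13 + U}{2 Q}$ ($D{\left(Q,U \right)} = \frac{U - -13}{Q + Q} = \frac{U + 13}{2 Q} = \left(13 + U\right) \frac{1}{2 Q} = \frac{13 + U}{2 Q}$)
$D{\left(v{\left(1 \right)},-38 \right)} + 17488 = \frac{13 - 38}{2 \cdot 2 \cdot 1} + 17488 = \frac{1}{2} \cdot \frac{1}{2} \left(-25\right) + 17488 = - \frac{25}{4} + 17488 = \frac{69927}{4}$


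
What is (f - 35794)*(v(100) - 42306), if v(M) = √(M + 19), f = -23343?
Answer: 2501849922 - 59137*√119 ≈ 2.5012e+9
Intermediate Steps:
v(M) = √(19 + M)
(f - 35794)*(v(100) - 42306) = (-23343 - 35794)*(√(19 + 100) - 42306) = -59137*(√119 - 42306) = -59137*(-42306 + √119) = 2501849922 - 59137*√119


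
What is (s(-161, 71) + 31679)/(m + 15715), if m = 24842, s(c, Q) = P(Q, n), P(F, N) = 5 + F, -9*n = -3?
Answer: 10585/13519 ≈ 0.78297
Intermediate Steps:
n = ⅓ (n = -⅑*(-3) = ⅓ ≈ 0.33333)
s(c, Q) = 5 + Q
(s(-161, 71) + 31679)/(m + 15715) = ((5 + 71) + 31679)/(24842 + 15715) = (76 + 31679)/40557 = 31755*(1/40557) = 10585/13519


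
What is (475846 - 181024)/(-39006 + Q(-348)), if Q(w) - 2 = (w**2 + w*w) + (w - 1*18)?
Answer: 147411/101419 ≈ 1.4535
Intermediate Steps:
Q(w) = -16 + w + 2*w**2 (Q(w) = 2 + ((w**2 + w*w) + (w - 1*18)) = 2 + ((w**2 + w**2) + (w - 18)) = 2 + (2*w**2 + (-18 + w)) = 2 + (-18 + w + 2*w**2) = -16 + w + 2*w**2)
(475846 - 181024)/(-39006 + Q(-348)) = (475846 - 181024)/(-39006 + (-16 - 348 + 2*(-348)**2)) = 294822/(-39006 + (-16 - 348 + 2*121104)) = 294822/(-39006 + (-16 - 348 + 242208)) = 294822/(-39006 + 241844) = 294822/202838 = 294822*(1/202838) = 147411/101419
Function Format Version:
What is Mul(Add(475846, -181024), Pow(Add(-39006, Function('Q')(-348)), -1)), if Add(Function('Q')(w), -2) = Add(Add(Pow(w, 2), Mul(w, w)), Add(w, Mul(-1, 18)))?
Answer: Rational(147411, 101419) ≈ 1.4535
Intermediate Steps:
Function('Q')(w) = Add(-16, w, Mul(2, Pow(w, 2))) (Function('Q')(w) = Add(2, Add(Add(Pow(w, 2), Mul(w, w)), Add(w, Mul(-1, 18)))) = Add(2, Add(Add(Pow(w, 2), Pow(w, 2)), Add(w, -18))) = Add(2, Add(Mul(2, Pow(w, 2)), Add(-18, w))) = Add(2, Add(-18, w, Mul(2, Pow(w, 2)))) = Add(-16, w, Mul(2, Pow(w, 2))))
Mul(Add(475846, -181024), Pow(Add(-39006, Function('Q')(-348)), -1)) = Mul(Add(475846, -181024), Pow(Add(-39006, Add(-16, -348, Mul(2, Pow(-348, 2)))), -1)) = Mul(294822, Pow(Add(-39006, Add(-16, -348, Mul(2, 121104))), -1)) = Mul(294822, Pow(Add(-39006, Add(-16, -348, 242208)), -1)) = Mul(294822, Pow(Add(-39006, 241844), -1)) = Mul(294822, Pow(202838, -1)) = Mul(294822, Rational(1, 202838)) = Rational(147411, 101419)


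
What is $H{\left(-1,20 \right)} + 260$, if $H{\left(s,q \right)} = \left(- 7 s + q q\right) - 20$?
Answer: $647$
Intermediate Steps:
$H{\left(s,q \right)} = -20 + q^{2} - 7 s$ ($H{\left(s,q \right)} = \left(- 7 s + q^{2}\right) - 20 = \left(q^{2} - 7 s\right) - 20 = -20 + q^{2} - 7 s$)
$H{\left(-1,20 \right)} + 260 = \left(-20 + 20^{2} - -7\right) + 260 = \left(-20 + 400 + 7\right) + 260 = 387 + 260 = 647$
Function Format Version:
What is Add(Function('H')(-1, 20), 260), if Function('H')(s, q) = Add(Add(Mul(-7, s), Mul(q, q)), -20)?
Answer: 647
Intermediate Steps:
Function('H')(s, q) = Add(-20, Pow(q, 2), Mul(-7, s)) (Function('H')(s, q) = Add(Add(Mul(-7, s), Pow(q, 2)), -20) = Add(Add(Pow(q, 2), Mul(-7, s)), -20) = Add(-20, Pow(q, 2), Mul(-7, s)))
Add(Function('H')(-1, 20), 260) = Add(Add(-20, Pow(20, 2), Mul(-7, -1)), 260) = Add(Add(-20, 400, 7), 260) = Add(387, 260) = 647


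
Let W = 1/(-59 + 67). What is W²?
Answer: 1/64 ≈ 0.015625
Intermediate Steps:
W = ⅛ (W = 1/8 = ⅛ ≈ 0.12500)
W² = (⅛)² = 1/64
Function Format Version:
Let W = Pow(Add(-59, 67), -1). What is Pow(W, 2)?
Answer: Rational(1, 64) ≈ 0.015625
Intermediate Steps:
W = Rational(1, 8) (W = Pow(8, -1) = Rational(1, 8) ≈ 0.12500)
Pow(W, 2) = Pow(Rational(1, 8), 2) = Rational(1, 64)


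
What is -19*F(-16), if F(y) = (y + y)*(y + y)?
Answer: -19456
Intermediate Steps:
F(y) = 4*y² (F(y) = (2*y)*(2*y) = 4*y²)
-19*F(-16) = -76*(-16)² = -76*256 = -19*1024 = -19456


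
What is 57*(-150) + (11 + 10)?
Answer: -8529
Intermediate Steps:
57*(-150) + (11 + 10) = -8550 + 21 = -8529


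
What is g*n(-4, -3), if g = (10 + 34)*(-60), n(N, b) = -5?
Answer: 13200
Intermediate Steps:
g = -2640 (g = 44*(-60) = -2640)
g*n(-4, -3) = -2640*(-5) = 13200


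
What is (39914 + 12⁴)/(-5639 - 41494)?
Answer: -60650/47133 ≈ -1.2868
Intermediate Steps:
(39914 + 12⁴)/(-5639 - 41494) = (39914 + 20736)/(-47133) = 60650*(-1/47133) = -60650/47133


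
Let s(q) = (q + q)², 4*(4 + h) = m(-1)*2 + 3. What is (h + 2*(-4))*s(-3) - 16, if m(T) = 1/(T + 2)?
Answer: -403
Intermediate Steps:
m(T) = 1/(2 + T)
h = -11/4 (h = -4 + (2/(2 - 1) + 3)/4 = -4 + (2/1 + 3)/4 = -4 + (1*2 + 3)/4 = -4 + (2 + 3)/4 = -4 + (¼)*5 = -4 + 5/4 = -11/4 ≈ -2.7500)
s(q) = 4*q² (s(q) = (2*q)² = 4*q²)
(h + 2*(-4))*s(-3) - 16 = (-11/4 + 2*(-4))*(4*(-3)²) - 16 = (-11/4 - 8)*(4*9) - 16 = -43/4*36 - 16 = -387 - 16 = -403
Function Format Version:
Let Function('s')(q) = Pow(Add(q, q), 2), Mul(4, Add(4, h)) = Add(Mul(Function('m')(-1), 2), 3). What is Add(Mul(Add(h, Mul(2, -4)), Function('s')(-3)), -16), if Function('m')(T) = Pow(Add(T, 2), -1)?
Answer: -403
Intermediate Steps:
Function('m')(T) = Pow(Add(2, T), -1)
h = Rational(-11, 4) (h = Add(-4, Mul(Rational(1, 4), Add(Mul(Pow(Add(2, -1), -1), 2), 3))) = Add(-4, Mul(Rational(1, 4), Add(Mul(Pow(1, -1), 2), 3))) = Add(-4, Mul(Rational(1, 4), Add(Mul(1, 2), 3))) = Add(-4, Mul(Rational(1, 4), Add(2, 3))) = Add(-4, Mul(Rational(1, 4), 5)) = Add(-4, Rational(5, 4)) = Rational(-11, 4) ≈ -2.7500)
Function('s')(q) = Mul(4, Pow(q, 2)) (Function('s')(q) = Pow(Mul(2, q), 2) = Mul(4, Pow(q, 2)))
Add(Mul(Add(h, Mul(2, -4)), Function('s')(-3)), -16) = Add(Mul(Add(Rational(-11, 4), Mul(2, -4)), Mul(4, Pow(-3, 2))), -16) = Add(Mul(Add(Rational(-11, 4), -8), Mul(4, 9)), -16) = Add(Mul(Rational(-43, 4), 36), -16) = Add(-387, -16) = -403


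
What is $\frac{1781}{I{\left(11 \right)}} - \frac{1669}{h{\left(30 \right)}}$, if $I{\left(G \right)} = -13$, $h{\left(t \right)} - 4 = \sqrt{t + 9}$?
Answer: $\frac{3525}{23} - \frac{1669 \sqrt{39}}{23} \approx -299.91$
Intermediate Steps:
$h{\left(t \right)} = 4 + \sqrt{9 + t}$ ($h{\left(t \right)} = 4 + \sqrt{t + 9} = 4 + \sqrt{9 + t}$)
$\frac{1781}{I{\left(11 \right)}} - \frac{1669}{h{\left(30 \right)}} = \frac{1781}{-13} - \frac{1669}{4 + \sqrt{9 + 30}} = 1781 \left(- \frac{1}{13}\right) - \frac{1669}{4 + \sqrt{39}} = -137 - \frac{1669}{4 + \sqrt{39}}$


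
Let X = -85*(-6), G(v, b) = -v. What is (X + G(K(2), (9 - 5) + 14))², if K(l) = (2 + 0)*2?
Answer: 256036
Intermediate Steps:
K(l) = 4 (K(l) = 2*2 = 4)
X = 510
(X + G(K(2), (9 - 5) + 14))² = (510 - 1*4)² = (510 - 4)² = 506² = 256036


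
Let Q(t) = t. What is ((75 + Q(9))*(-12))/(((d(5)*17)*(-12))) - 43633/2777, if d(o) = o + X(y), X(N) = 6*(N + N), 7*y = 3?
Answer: -51032155/3351839 ≈ -15.225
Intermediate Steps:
y = 3/7 (y = (⅐)*3 = 3/7 ≈ 0.42857)
X(N) = 12*N (X(N) = 6*(2*N) = 12*N)
d(o) = 36/7 + o (d(o) = o + 12*(3/7) = o + 36/7 = 36/7 + o)
((75 + Q(9))*(-12))/(((d(5)*17)*(-12))) - 43633/2777 = ((75 + 9)*(-12))/((((36/7 + 5)*17)*(-12))) - 43633/2777 = (84*(-12))/((((71/7)*17)*(-12))) - 43633*1/2777 = -1008/((1207/7)*(-12)) - 43633/2777 = -1008/(-14484/7) - 43633/2777 = -1008*(-7/14484) - 43633/2777 = 588/1207 - 43633/2777 = -51032155/3351839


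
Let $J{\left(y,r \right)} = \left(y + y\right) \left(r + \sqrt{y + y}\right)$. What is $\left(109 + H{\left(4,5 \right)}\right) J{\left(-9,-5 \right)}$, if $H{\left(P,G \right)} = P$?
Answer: $10170 - 6102 i \sqrt{2} \approx 10170.0 - 8629.5 i$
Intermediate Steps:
$J{\left(y,r \right)} = 2 y \left(r + \sqrt{2} \sqrt{y}\right)$ ($J{\left(y,r \right)} = 2 y \left(r + \sqrt{2 y}\right) = 2 y \left(r + \sqrt{2} \sqrt{y}\right)$)
$\left(109 + H{\left(4,5 \right)}\right) J{\left(-9,-5 \right)} = \left(109 + 4\right) \left(2 \left(-5\right) \left(-9\right) + 2 \sqrt{2} \left(-9\right)^{\frac{3}{2}}\right) = 113 \left(90 + 2 \sqrt{2} \left(- 27 i\right)\right) = 113 \left(90 - 54 i \sqrt{2}\right) = 10170 - 6102 i \sqrt{2}$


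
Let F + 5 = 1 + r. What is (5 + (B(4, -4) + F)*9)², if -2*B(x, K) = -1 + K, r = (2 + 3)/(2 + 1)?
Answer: 169/4 ≈ 42.250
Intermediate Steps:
r = 5/3 ≈ 1.6667
F = -7/3 (F = -5 + (1 + 5/3) = -5 + 8/3 = -7/3 ≈ -2.3333)
B(x, K) = ½ - K/2 (B(x, K) = -(-1 + K)/2 = ½ - K/2)
(5 + (B(4, -4) + F)*9)² = (5 + ((½ - ½*(-4)) - 7/3)*9)² = (5 + ((½ + 2) - 7/3)*9)² = (5 + (5/2 - 7/3)*9)² = (5 + (⅙)*9)² = (5 + 3/2)² = (13/2)² = 169/4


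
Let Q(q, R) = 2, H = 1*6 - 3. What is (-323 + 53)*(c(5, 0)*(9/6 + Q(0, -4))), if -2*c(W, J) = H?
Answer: 2835/2 ≈ 1417.5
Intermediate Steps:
H = 3 (H = 6 - 3 = 3)
c(W, J) = -3/2 (c(W, J) = -½*3 = -3/2)
(-323 + 53)*(c(5, 0)*(9/6 + Q(0, -4))) = (-323 + 53)*(-3*(9/6 + 2)/2) = -(-405)*(9*(⅙) + 2) = -(-405)*(3/2 + 2) = -(-405)*7/2 = -270*(-21/4) = 2835/2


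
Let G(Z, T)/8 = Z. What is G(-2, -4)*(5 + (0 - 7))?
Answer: 32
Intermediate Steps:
G(Z, T) = 8*Z
G(-2, -4)*(5 + (0 - 7)) = (8*(-2))*(5 + (0 - 7)) = -16*(5 - 7) = -16*(-2) = 32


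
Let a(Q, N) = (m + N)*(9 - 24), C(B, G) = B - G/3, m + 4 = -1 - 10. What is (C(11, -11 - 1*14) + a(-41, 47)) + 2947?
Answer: 7459/3 ≈ 2486.3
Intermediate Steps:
m = -15 (m = -4 + (-1 - 10) = -4 - 11 = -15)
C(B, G) = B - G/3
a(Q, N) = 225 - 15*N (a(Q, N) = (-15 + N)*(9 - 24) = (-15 + N)*(-15) = 225 - 15*N)
(C(11, -11 - 1*14) + a(-41, 47)) + 2947 = ((11 - (-11 - 1*14)/3) + (225 - 15*47)) + 2947 = ((11 - (-11 - 14)/3) + (225 - 705)) + 2947 = ((11 - 1/3*(-25)) - 480) + 2947 = ((11 + 25/3) - 480) + 2947 = (58/3 - 480) + 2947 = -1382/3 + 2947 = 7459/3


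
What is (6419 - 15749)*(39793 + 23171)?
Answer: -587454120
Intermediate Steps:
(6419 - 15749)*(39793 + 23171) = -9330*62964 = -587454120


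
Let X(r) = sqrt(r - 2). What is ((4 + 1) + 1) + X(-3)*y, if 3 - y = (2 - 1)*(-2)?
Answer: 6 + 5*I*sqrt(5) ≈ 6.0 + 11.18*I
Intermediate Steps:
X(r) = sqrt(-2 + r)
y = 5 (y = 3 - (2 - 1)*(-2) = 3 - (-2) = 3 - 1*(-2) = 3 + 2 = 5)
((4 + 1) + 1) + X(-3)*y = ((4 + 1) + 1) + sqrt(-2 - 3)*5 = (5 + 1) + sqrt(-5)*5 = 6 + (I*sqrt(5))*5 = 6 + 5*I*sqrt(5)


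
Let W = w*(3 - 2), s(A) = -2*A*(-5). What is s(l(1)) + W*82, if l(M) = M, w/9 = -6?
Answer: -4418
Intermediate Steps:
w = -54 (w = 9*(-6) = -54)
s(A) = 10*A
W = -54 (W = -54*(3 - 2) = -54*1 = -54)
s(l(1)) + W*82 = 10*1 - 54*82 = 10 - 4428 = -4418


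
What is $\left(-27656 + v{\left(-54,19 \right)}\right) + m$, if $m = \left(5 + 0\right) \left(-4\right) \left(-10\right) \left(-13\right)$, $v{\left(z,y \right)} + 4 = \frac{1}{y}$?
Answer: $- \frac{574939}{19} \approx -30260.0$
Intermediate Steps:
$v{\left(z,y \right)} = -4 + \frac{1}{y}$
$m = -2600$ ($m = 5 \left(-4\right) \left(-10\right) \left(-13\right) = \left(-20\right) \left(-10\right) \left(-13\right) = 200 \left(-13\right) = -2600$)
$\left(-27656 + v{\left(-54,19 \right)}\right) + m = \left(-27656 - \left(4 - \frac{1}{19}\right)\right) - 2600 = \left(-27656 + \left(-4 + \frac{1}{19}\right)\right) - 2600 = \left(-27656 - \frac{75}{19}\right) - 2600 = - \frac{525539}{19} - 2600 = - \frac{574939}{19}$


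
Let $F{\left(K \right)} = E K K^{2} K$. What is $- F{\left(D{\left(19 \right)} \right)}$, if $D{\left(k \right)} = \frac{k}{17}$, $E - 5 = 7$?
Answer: $- \frac{1563852}{83521} \approx -18.724$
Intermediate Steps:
$E = 12$ ($E = 5 + 7 = 12$)
$D{\left(k \right)} = \frac{k}{17}$ ($D{\left(k \right)} = k \frac{1}{17} = \frac{k}{17}$)
$F{\left(K \right)} = 12 K^{4}$ ($F{\left(K \right)} = 12 K K^{2} K = 12 K^{3} K = 12 K^{4}$)
$- F{\left(D{\left(19 \right)} \right)} = - 12 \left(\frac{1}{17} \cdot 19\right)^{4} = - 12 \left(\frac{19}{17}\right)^{4} = - \frac{12 \cdot 130321}{83521} = \left(-1\right) \frac{1563852}{83521} = - \frac{1563852}{83521}$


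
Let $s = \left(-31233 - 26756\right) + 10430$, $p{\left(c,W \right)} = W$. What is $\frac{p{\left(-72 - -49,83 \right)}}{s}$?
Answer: $- \frac{1}{573} \approx -0.0017452$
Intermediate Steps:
$s = -47559$ ($s = -57989 + 10430 = -47559$)
$\frac{p{\left(-72 - -49,83 \right)}}{s} = \frac{83}{-47559} = 83 \left(- \frac{1}{47559}\right) = - \frac{1}{573}$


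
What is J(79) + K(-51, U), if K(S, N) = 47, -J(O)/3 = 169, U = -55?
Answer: -460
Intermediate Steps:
J(O) = -507 (J(O) = -3*169 = -507)
J(79) + K(-51, U) = -507 + 47 = -460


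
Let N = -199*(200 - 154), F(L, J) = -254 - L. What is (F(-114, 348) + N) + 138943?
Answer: 129649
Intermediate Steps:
N = -9154 (N = -199*46 = -9154)
(F(-114, 348) + N) + 138943 = ((-254 - 1*(-114)) - 9154) + 138943 = ((-254 + 114) - 9154) + 138943 = (-140 - 9154) + 138943 = -9294 + 138943 = 129649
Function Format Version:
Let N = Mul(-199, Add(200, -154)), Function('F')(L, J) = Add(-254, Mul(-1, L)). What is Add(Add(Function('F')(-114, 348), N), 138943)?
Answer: 129649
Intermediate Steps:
N = -9154 (N = Mul(-199, 46) = -9154)
Add(Add(Function('F')(-114, 348), N), 138943) = Add(Add(Add(-254, Mul(-1, -114)), -9154), 138943) = Add(Add(Add(-254, 114), -9154), 138943) = Add(Add(-140, -9154), 138943) = Add(-9294, 138943) = 129649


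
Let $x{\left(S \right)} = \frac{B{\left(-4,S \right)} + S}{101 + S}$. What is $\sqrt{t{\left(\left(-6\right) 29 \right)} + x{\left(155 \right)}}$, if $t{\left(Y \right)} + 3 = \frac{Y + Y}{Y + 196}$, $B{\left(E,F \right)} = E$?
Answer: $\frac{i \sqrt{564641}}{176} \approx 4.2695 i$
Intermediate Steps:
$x{\left(S \right)} = \frac{-4 + S}{101 + S}$
$t{\left(Y \right)} = -3 + \frac{2 Y}{196 + Y}$ ($t{\left(Y \right)} = -3 + \frac{Y + Y}{Y + 196} = -3 + \frac{2 Y}{196 + Y}$)
$\sqrt{t{\left(\left(-6\right) 29 \right)} + x{\left(155 \right)}} = \sqrt{\frac{-588 - \left(-6\right) 29}{196 - 174} + \frac{-4 + 155}{101 + 155}} = \sqrt{\frac{-588 - -174}{196 - 174} + \frac{1}{256} \cdot 151} = \sqrt{\frac{-588 + 174}{22} + \frac{1}{256} \cdot 151} = \sqrt{\frac{1}{22} \left(-414\right) + \frac{151}{256}} = \sqrt{- \frac{207}{11} + \frac{151}{256}} = \sqrt{- \frac{51331}{2816}} = \frac{i \sqrt{564641}}{176}$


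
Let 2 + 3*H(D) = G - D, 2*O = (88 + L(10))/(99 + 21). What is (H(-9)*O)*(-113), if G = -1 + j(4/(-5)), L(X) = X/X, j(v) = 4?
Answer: -10057/72 ≈ -139.68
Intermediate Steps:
L(X) = 1
G = 3 (G = -1 + 4 = 3)
O = 89/240 (O = ((88 + 1)/(99 + 21))/2 = (89/120)/2 = (89*(1/120))/2 = (½)*(89/120) = 89/240 ≈ 0.37083)
H(D) = ⅓ - D/3 (H(D) = -⅔ + (3 - D)/3 = -⅔ + (1 - D/3) = ⅓ - D/3)
(H(-9)*O)*(-113) = ((⅓ - ⅓*(-9))*(89/240))*(-113) = ((⅓ + 3)*(89/240))*(-113) = ((10/3)*(89/240))*(-113) = (89/72)*(-113) = -10057/72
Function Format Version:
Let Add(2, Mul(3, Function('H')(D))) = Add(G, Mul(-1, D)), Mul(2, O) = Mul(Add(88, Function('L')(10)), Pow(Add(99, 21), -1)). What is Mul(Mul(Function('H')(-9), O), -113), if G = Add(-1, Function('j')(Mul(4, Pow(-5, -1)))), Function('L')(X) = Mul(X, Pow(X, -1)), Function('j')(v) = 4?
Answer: Rational(-10057, 72) ≈ -139.68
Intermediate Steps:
Function('L')(X) = 1
G = 3 (G = Add(-1, 4) = 3)
O = Rational(89, 240) (O = Mul(Rational(1, 2), Mul(Add(88, 1), Pow(Add(99, 21), -1))) = Mul(Rational(1, 2), Mul(89, Pow(120, -1))) = Mul(Rational(1, 2), Mul(89, Rational(1, 120))) = Mul(Rational(1, 2), Rational(89, 120)) = Rational(89, 240) ≈ 0.37083)
Function('H')(D) = Add(Rational(1, 3), Mul(Rational(-1, 3), D)) (Function('H')(D) = Add(Rational(-2, 3), Mul(Rational(1, 3), Add(3, Mul(-1, D)))) = Add(Rational(-2, 3), Add(1, Mul(Rational(-1, 3), D))) = Add(Rational(1, 3), Mul(Rational(-1, 3), D)))
Mul(Mul(Function('H')(-9), O), -113) = Mul(Mul(Add(Rational(1, 3), Mul(Rational(-1, 3), -9)), Rational(89, 240)), -113) = Mul(Mul(Add(Rational(1, 3), 3), Rational(89, 240)), -113) = Mul(Mul(Rational(10, 3), Rational(89, 240)), -113) = Mul(Rational(89, 72), -113) = Rational(-10057, 72)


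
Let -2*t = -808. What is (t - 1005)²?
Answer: 361201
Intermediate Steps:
t = 404 (t = -½*(-808) = 404)
(t - 1005)² = (404 - 1005)² = (-601)² = 361201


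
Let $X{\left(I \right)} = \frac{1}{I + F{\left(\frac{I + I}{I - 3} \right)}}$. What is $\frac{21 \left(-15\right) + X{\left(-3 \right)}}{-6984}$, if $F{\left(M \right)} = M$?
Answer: $\frac{631}{13968} \approx 0.045175$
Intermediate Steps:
$X{\left(I \right)} = \frac{1}{I + \frac{2 I}{-3 + I}}$ ($X{\left(I \right)} = \frac{1}{I + \frac{I + I}{I - 3}} = \frac{1}{I + \frac{2 I}{-3 + I}}$)
$\frac{21 \left(-15\right) + X{\left(-3 \right)}}{-6984} = \frac{21 \left(-15\right) + \frac{-3 - 3}{\left(-3\right) \left(-1 - 3\right)}}{-6984} = \left(-315 - \frac{1}{3} \frac{1}{-4} \left(-6\right)\right) \left(- \frac{1}{6984}\right) = \left(-315 - \left(- \frac{1}{12}\right) \left(-6\right)\right) \left(- \frac{1}{6984}\right) = \left(-315 - \frac{1}{2}\right) \left(- \frac{1}{6984}\right) = \left(- \frac{631}{2}\right) \left(- \frac{1}{6984}\right) = \frac{631}{13968}$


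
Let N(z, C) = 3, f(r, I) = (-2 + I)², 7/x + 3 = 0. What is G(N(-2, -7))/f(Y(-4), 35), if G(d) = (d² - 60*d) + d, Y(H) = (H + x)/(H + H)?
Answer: -56/363 ≈ -0.15427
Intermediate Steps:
x = -7/3 (x = 7/(-3 + 0) = 7/(-3) = 7*(-⅓) = -7/3 ≈ -2.3333)
Y(H) = (-7/3 + H)/(2*H) (Y(H) = (H - 7/3)/(H + H) = (-7/3 + H)/((2*H)) = (-7/3 + H)*(1/(2*H)) = (-7/3 + H)/(2*H))
G(d) = d² - 59*d
G(N(-2, -7))/f(Y(-4), 35) = (3*(-59 + 3))/((-2 + 35)²) = (3*(-56))/(33²) = -168/1089 = -168*1/1089 = -56/363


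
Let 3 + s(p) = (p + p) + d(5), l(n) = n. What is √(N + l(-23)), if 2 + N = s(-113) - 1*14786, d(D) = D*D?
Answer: I*√15015 ≈ 122.54*I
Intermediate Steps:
d(D) = D²
s(p) = 22 + 2*p (s(p) = -3 + ((p + p) + 5²) = -3 + (2*p + 25) = -3 + (25 + 2*p) = 22 + 2*p)
N = -14992 (N = -2 + ((22 + 2*(-113)) - 1*14786) = -2 + ((22 - 226) - 14786) = -2 + (-204 - 14786) = -2 - 14990 = -14992)
√(N + l(-23)) = √(-14992 - 23) = √(-15015) = I*√15015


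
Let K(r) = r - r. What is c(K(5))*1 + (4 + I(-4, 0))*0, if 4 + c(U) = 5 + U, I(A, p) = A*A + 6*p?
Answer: 1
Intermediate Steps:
I(A, p) = A² + 6*p
K(r) = 0
c(U) = 1 + U (c(U) = -4 + (5 + U) = 1 + U)
c(K(5))*1 + (4 + I(-4, 0))*0 = (1 + 0)*1 + (4 + ((-4)² + 6*0))*0 = 1*1 + (4 + (16 + 0))*0 = 1 + (4 + 16)*0 = 1 + 20*0 = 1 + 0 = 1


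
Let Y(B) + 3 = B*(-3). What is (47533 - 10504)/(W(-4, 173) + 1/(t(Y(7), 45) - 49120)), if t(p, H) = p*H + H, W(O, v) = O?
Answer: -1857189495/200621 ≈ -9257.2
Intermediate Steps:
Y(B) = -3 - 3*B (Y(B) = -3 + B*(-3) = -3 - 3*B)
t(p, H) = H + H*p (t(p, H) = H*p + H = H + H*p)
(47533 - 10504)/(W(-4, 173) + 1/(t(Y(7), 45) - 49120)) = (47533 - 10504)/(-4 + 1/(45*(1 + (-3 - 3*7)) - 49120)) = 37029/(-4 + 1/(45*(1 + (-3 - 21)) - 49120)) = 37029/(-4 + 1/(45*(1 - 24) - 49120)) = 37029/(-4 + 1/(45*(-23) - 49120)) = 37029/(-4 + 1/(-1035 - 49120)) = 37029/(-4 + 1/(-50155)) = 37029/(-4 - 1/50155) = 37029/(-200621/50155) = 37029*(-50155/200621) = -1857189495/200621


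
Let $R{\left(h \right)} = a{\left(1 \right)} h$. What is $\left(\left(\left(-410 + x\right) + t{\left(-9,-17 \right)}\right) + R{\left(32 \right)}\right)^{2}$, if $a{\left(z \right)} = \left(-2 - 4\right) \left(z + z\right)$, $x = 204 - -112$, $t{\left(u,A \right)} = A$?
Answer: $245025$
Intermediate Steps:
$x = 316$ ($x = 204 + 112 = 316$)
$a{\left(z \right)} = - 12 z$ ($a{\left(z \right)} = - 6 \cdot 2 z = - 12 z$)
$R{\left(h \right)} = - 12 h$ ($R{\left(h \right)} = \left(-12\right) 1 h = - 12 h$)
$\left(\left(\left(-410 + x\right) + t{\left(-9,-17 \right)}\right) + R{\left(32 \right)}\right)^{2} = \left(\left(\left(-410 + 316\right) - 17\right) - 384\right)^{2} = \left(\left(-94 - 17\right) - 384\right)^{2} = \left(-111 - 384\right)^{2} = \left(-495\right)^{2} = 245025$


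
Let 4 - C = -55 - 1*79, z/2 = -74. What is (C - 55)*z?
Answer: -12284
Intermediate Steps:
z = -148 (z = 2*(-74) = -148)
C = 138 (C = 4 - (-55 - 1*79) = 4 - (-55 - 79) = 4 - 1*(-134) = 4 + 134 = 138)
(C - 55)*z = (138 - 55)*(-148) = 83*(-148) = -12284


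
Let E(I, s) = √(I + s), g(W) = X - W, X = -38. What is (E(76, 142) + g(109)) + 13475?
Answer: 13328 + √218 ≈ 13343.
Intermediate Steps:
g(W) = -38 - W
(E(76, 142) + g(109)) + 13475 = (√(76 + 142) + (-38 - 1*109)) + 13475 = (√218 + (-38 - 109)) + 13475 = (√218 - 147) + 13475 = (-147 + √218) + 13475 = 13328 + √218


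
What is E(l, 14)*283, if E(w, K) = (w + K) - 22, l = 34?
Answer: 7358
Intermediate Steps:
E(w, K) = -22 + K + w (E(w, K) = (K + w) - 22 = -22 + K + w)
E(l, 14)*283 = (-22 + 14 + 34)*283 = 26*283 = 7358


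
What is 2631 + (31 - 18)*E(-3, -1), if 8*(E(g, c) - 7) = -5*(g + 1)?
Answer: 10953/4 ≈ 2738.3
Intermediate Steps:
E(g, c) = 51/8 - 5*g/8 (E(g, c) = 7 + (-5*(g + 1))/8 = 7 + (-5*(1 + g))/8 = 7 + (-5 - 5*g)/8 = 7 + (-5/8 - 5*g/8) = 51/8 - 5*g/8)
2631 + (31 - 18)*E(-3, -1) = 2631 + (31 - 18)*(51/8 - 5/8*(-3)) = 2631 + 13*(51/8 + 15/8) = 2631 + 13*(33/4) = 2631 + 429/4 = 10953/4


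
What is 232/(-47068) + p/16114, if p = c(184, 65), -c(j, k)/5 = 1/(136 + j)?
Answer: -8546705/1733608576 ≈ -0.0049300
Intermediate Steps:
c(j, k) = -5/(136 + j)
p = -1/64 (p = -5/(136 + 184) = -5/320 = -5*1/320 = -1/64 ≈ -0.015625)
232/(-47068) + p/16114 = 232/(-47068) - 1/64/16114 = 232*(-1/47068) - 1/64*1/16114 = -58/11767 - 1/1031296 = -8546705/1733608576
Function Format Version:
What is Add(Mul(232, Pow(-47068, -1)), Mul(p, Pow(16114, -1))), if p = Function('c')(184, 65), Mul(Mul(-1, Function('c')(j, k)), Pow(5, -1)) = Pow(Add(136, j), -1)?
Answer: Rational(-8546705, 1733608576) ≈ -0.0049300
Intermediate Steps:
Function('c')(j, k) = Mul(-5, Pow(Add(136, j), -1))
p = Rational(-1, 64) (p = Mul(-5, Pow(Add(136, 184), -1)) = Mul(-5, Pow(320, -1)) = Mul(-5, Rational(1, 320)) = Rational(-1, 64) ≈ -0.015625)
Add(Mul(232, Pow(-47068, -1)), Mul(p, Pow(16114, -1))) = Add(Mul(232, Pow(-47068, -1)), Mul(Rational(-1, 64), Pow(16114, -1))) = Add(Mul(232, Rational(-1, 47068)), Mul(Rational(-1, 64), Rational(1, 16114))) = Add(Rational(-58, 11767), Rational(-1, 1031296)) = Rational(-8546705, 1733608576)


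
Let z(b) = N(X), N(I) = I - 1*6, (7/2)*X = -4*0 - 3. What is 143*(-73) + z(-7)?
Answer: -73121/7 ≈ -10446.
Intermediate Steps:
X = -6/7 (X = 2*(-4*0 - 3)/7 = 2*(0 - 3)/7 = (2/7)*(-3) = -6/7 ≈ -0.85714)
N(I) = -6 + I (N(I) = I - 6 = -6 + I)
z(b) = -48/7 (z(b) = -6 - 6/7 = -48/7)
143*(-73) + z(-7) = 143*(-73) - 48/7 = -10439 - 48/7 = -73121/7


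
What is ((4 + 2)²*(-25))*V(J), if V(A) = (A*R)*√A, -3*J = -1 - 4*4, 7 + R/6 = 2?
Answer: 51000*√51 ≈ 3.6421e+5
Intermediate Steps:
R = -30 (R = -42 + 6*2 = -42 + 12 = -30)
J = 17/3 (J = -(-1 - 4*4)/3 = -(-1 - 16)/3 = -⅓*(-17) = 17/3 ≈ 5.6667)
V(A) = -30*A^(3/2) (V(A) = (A*(-30))*√A = (-30*A)*√A = -30*A^(3/2))
((4 + 2)²*(-25))*V(J) = ((4 + 2)²*(-25))*(-170*√51/3) = (6²*(-25))*(-170*√51/3) = (36*(-25))*(-170*√51/3) = -(-51000)*√51 = 51000*√51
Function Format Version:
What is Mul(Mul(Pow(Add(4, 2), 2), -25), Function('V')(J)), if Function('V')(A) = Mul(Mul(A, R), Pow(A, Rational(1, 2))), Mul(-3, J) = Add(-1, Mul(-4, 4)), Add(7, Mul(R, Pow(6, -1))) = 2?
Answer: Mul(51000, Pow(51, Rational(1, 2))) ≈ 3.6421e+5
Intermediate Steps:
R = -30 (R = Add(-42, Mul(6, 2)) = Add(-42, 12) = -30)
J = Rational(17, 3) (J = Mul(Rational(-1, 3), Add(-1, Mul(-4, 4))) = Mul(Rational(-1, 3), Add(-1, -16)) = Mul(Rational(-1, 3), -17) = Rational(17, 3) ≈ 5.6667)
Function('V')(A) = Mul(-30, Pow(A, Rational(3, 2))) (Function('V')(A) = Mul(Mul(A, -30), Pow(A, Rational(1, 2))) = Mul(Mul(-30, A), Pow(A, Rational(1, 2))) = Mul(-30, Pow(A, Rational(3, 2))))
Mul(Mul(Pow(Add(4, 2), 2), -25), Function('V')(J)) = Mul(Mul(Pow(Add(4, 2), 2), -25), Mul(-30, Pow(Rational(17, 3), Rational(3, 2)))) = Mul(Mul(Pow(6, 2), -25), Mul(-30, Mul(Rational(17, 9), Pow(51, Rational(1, 2))))) = Mul(Mul(36, -25), Mul(Rational(-170, 3), Pow(51, Rational(1, 2)))) = Mul(-900, Mul(Rational(-170, 3), Pow(51, Rational(1, 2)))) = Mul(51000, Pow(51, Rational(1, 2)))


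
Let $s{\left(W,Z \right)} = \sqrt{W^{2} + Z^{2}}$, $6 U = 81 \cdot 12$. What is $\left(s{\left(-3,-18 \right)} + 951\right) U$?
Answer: $154062 + 486 \sqrt{37} \approx 1.5702 \cdot 10^{5}$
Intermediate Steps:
$U = 162$ ($U = \frac{81 \cdot 12}{6} = \frac{1}{6} \cdot 972 = 162$)
$\left(s{\left(-3,-18 \right)} + 951\right) U = \left(\sqrt{\left(-3\right)^{2} + \left(-18\right)^{2}} + 951\right) 162 = \left(\sqrt{9 + 324} + 951\right) 162 = \left(\sqrt{333} + 951\right) 162 = \left(3 \sqrt{37} + 951\right) 162 = \left(951 + 3 \sqrt{37}\right) 162 = 154062 + 486 \sqrt{37}$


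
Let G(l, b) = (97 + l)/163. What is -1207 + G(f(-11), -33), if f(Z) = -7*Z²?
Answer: -197491/163 ≈ -1211.6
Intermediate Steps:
G(l, b) = 97/163 + l/163 (G(l, b) = (97 + l)*(1/163) = 97/163 + l/163)
-1207 + G(f(-11), -33) = -1207 + (97/163 + (-7*(-11)²)/163) = -1207 + (97/163 + (-7*121)/163) = -1207 + (97/163 + (1/163)*(-847)) = -1207 + (97/163 - 847/163) = -1207 - 750/163 = -197491/163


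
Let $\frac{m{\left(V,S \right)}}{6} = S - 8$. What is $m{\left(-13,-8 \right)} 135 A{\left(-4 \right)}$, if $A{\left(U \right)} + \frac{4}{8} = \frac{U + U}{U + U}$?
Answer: $-6480$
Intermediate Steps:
$m{\left(V,S \right)} = -48 + 6 S$ ($m{\left(V,S \right)} = 6 \left(S - 8\right) = 6 \left(-8 + S\right) = -48 + 6 S$)
$A{\left(U \right)} = \frac{1}{2}$ ($A{\left(U \right)} = - \frac{1}{2} + \frac{U + U}{U + U} = - \frac{1}{2} + \frac{2 U}{2 U} = - \frac{1}{2} + 2 U \frac{1}{2 U} = - \frac{1}{2} + 1 = \frac{1}{2}$)
$m{\left(-13,-8 \right)} 135 A{\left(-4 \right)} = \left(-48 + 6 \left(-8\right)\right) 135 \cdot \frac{1}{2} = \left(-48 - 48\right) 135 \cdot \frac{1}{2} = \left(-96\right) 135 \cdot \frac{1}{2} = \left(-12960\right) \frac{1}{2} = -6480$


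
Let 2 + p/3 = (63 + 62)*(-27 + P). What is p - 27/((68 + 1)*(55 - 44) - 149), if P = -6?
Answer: -7552437/610 ≈ -12381.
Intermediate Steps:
p = -12381 (p = -6 + 3*((63 + 62)*(-27 - 6)) = -6 + 3*(125*(-33)) = -6 + 3*(-4125) = -6 - 12375 = -12381)
p - 27/((68 + 1)*(55 - 44) - 149) = -12381 - 27/((68 + 1)*(55 - 44) - 149) = -12381 - 27/(69*11 - 149) = -12381 - 27/(759 - 149) = -12381 - 27/610 = -7552437/610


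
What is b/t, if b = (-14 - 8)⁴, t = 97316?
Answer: 58564/24329 ≈ 2.4072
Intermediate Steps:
b = 234256 (b = (-22)⁴ = 234256)
b/t = 234256/97316 = 234256*(1/97316) = 58564/24329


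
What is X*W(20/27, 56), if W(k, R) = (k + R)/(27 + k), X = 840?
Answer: 183840/107 ≈ 1718.1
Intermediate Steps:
W(k, R) = (R + k)/(27 + k)
X*W(20/27, 56) = 840*((56 + 20/27)/(27 + 20/27)) = 840*((1532/27)/(749/27)) = 840*((27/749)*(1532/27)) = 840*(1532/749) = 183840/107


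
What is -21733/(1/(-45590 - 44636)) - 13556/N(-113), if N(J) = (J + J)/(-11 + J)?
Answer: 221578786882/113 ≈ 1.9609e+9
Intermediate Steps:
N(J) = 2*J/(-11 + J) (N(J) = (2*J)/(-11 + J) = 2*J/(-11 + J))
-21733/(1/(-45590 - 44636)) - 13556/N(-113) = -21733/(1/(-45590 - 44636)) - 13556/(2*(-113)/(-11 - 113)) = -21733/(1/(-90226)) - 13556/(2*(-113)/(-124)) = -21733/(-1/90226) - 13556/(2*(-113)*(-1/124)) = -21733*(-90226) - 13556/113/62 = 1960881658 - 13556*62/113 = 1960881658 - 840472/113 = 221578786882/113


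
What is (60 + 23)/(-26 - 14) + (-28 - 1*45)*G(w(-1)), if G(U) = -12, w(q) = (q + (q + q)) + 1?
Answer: 34957/40 ≈ 873.92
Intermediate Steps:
w(q) = 1 + 3*q (w(q) = (q + 2*q) + 1 = 3*q + 1 = 1 + 3*q)
(60 + 23)/(-26 - 14) + (-28 - 1*45)*G(w(-1)) = (60 + 23)/(-26 - 14) + (-28 - 1*45)*(-12) = 83/(-40) + (-28 - 45)*(-12) = 83*(-1/40) - 73*(-12) = -83/40 + 876 = 34957/40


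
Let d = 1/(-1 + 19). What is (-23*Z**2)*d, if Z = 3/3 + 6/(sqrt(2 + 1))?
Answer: -299/18 - 46*sqrt(3)/9 ≈ -25.464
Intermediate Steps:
d = 1/18 ≈ 0.055556
Z = 1 + 2*sqrt(3) (Z = 3*(1/3) + 6/(sqrt(3)) = 1 + 6*(sqrt(3)/3) = 1 + 2*sqrt(3) ≈ 4.4641)
(-23*Z**2)*d = -23*(1 + 2*sqrt(3))**2*(1/18) = -23*(1 + 2*sqrt(3))**2/18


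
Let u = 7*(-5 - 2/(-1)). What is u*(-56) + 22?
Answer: 1198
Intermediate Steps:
u = -21 (u = 7*(-5 - 2*(-1)) = 7*(-5 + 2) = 7*(-3) = -21)
u*(-56) + 22 = -21*(-56) + 22 = 1176 + 22 = 1198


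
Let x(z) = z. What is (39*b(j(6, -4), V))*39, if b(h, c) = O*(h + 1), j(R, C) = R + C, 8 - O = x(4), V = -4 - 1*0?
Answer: 18252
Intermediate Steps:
V = -4 (V = -4 + 0 = -4)
O = 4 (O = 8 - 1*4 = 8 - 4 = 4)
j(R, C) = C + R
b(h, c) = 4 + 4*h (b(h, c) = 4*(h + 1) = 4*(1 + h) = 4 + 4*h)
(39*b(j(6, -4), V))*39 = (39*(4 + 4*(-4 + 6)))*39 = (39*(4 + 4*2))*39 = (39*(4 + 8))*39 = (39*12)*39 = 468*39 = 18252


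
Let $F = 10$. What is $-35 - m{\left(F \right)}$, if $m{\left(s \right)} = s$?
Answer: $-45$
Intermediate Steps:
$-35 - m{\left(F \right)} = -35 - 10 = -45$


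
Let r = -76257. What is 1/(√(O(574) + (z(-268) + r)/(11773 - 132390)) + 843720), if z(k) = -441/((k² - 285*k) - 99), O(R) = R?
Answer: 1884024733490025/1589589346857051516248 - √2865276175315601088790/1589589346857051516248 ≈ 1.1852e-6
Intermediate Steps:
z(k) = -441/(-99 + k² - 285*k)
1/(√(O(574) + (z(-268) + r)/(11773 - 132390)) + 843720) = 1/(√(574 + (441/(99 - 1*(-268)² + 285*(-268)) - 76257)/(11773 - 132390)) + 843720) = 1/(√(574 + (441/(99 - 1*71824 - 76380) - 76257)/(-120617)) + 843720) = 1/(√(574 + (441/(99 - 71824 - 76380) - 76257)*(-1/120617)) + 843720) = 1/(√(574 + (441/(-148105) - 76257)*(-1/120617)) + 843720) = 1/(√(574 + (441*(-1/148105) - 76257)*(-1/120617)) + 843720) = 1/(√(574 + (-441/148105 - 76257)*(-1/120617)) + 843720) = 1/(√(574 - 11294043426/148105*(-1/120617)) + 843720) = 1/(√(574 + 11294043426/17863980785) + 843720) = 1/(√(10265219014016/17863980785) + 843720) = 1/(8*√2865276175315601088790/17863980785 + 843720) = 1/(843720 + 8*√2865276175315601088790/17863980785)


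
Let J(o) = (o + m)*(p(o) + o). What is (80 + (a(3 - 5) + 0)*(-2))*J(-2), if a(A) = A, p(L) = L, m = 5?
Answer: -1008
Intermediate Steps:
J(o) = 2*o*(5 + o) (J(o) = (o + 5)*(o + o) = (5 + o)*(2*o) = 2*o*(5 + o))
(80 + (a(3 - 5) + 0)*(-2))*J(-2) = (80 + ((3 - 5) + 0)*(-2))*(2*(-2)*(5 - 2)) = (80 + (-2 + 0)*(-2))*(2*(-2)*3) = (80 - 2*(-2))*(-12) = (80 + 4)*(-12) = 84*(-12) = -1008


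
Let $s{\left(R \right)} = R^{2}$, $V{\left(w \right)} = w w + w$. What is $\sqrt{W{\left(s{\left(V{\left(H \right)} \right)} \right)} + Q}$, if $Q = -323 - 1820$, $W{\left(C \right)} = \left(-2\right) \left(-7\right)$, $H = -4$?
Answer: $i \sqrt{2129} \approx 46.141 i$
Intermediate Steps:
$V{\left(w \right)} = w + w^{2}$ ($V{\left(w \right)} = w^{2} + w = w + w^{2}$)
$W{\left(C \right)} = 14$
$Q = -2143$
$\sqrt{W{\left(s{\left(V{\left(H \right)} \right)} \right)} + Q} = \sqrt{14 - 2143} = \sqrt{-2129} = i \sqrt{2129}$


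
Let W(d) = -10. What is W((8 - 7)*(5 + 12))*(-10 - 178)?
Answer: 1880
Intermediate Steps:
W((8 - 7)*(5 + 12))*(-10 - 178) = -10*(-10 - 178) = -10*(-188) = 1880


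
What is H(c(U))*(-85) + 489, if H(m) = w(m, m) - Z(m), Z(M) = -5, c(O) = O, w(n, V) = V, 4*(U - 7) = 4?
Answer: -616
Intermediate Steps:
U = 8 (U = 7 + (¼)*4 = 7 + 1 = 8)
H(m) = 5 + m (H(m) = m - 1*(-5) = m + 5 = 5 + m)
H(c(U))*(-85) + 489 = (5 + 8)*(-85) + 489 = 13*(-85) + 489 = -1105 + 489 = -616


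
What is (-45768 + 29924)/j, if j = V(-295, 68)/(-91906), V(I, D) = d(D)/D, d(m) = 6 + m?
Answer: 49509394576/37 ≈ 1.3381e+9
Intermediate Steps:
V(I, D) = (6 + D)/D
j = -37/3124804 (j = ((6 + 68)/68)/(-91906) = ((1/68)*74)*(-1/91906) = (37/34)*(-1/91906) = -37/3124804 ≈ -1.1841e-5)
(-45768 + 29924)/j = (-45768 + 29924)/(-37/3124804) = -15844*(-3124804/37) = 49509394576/37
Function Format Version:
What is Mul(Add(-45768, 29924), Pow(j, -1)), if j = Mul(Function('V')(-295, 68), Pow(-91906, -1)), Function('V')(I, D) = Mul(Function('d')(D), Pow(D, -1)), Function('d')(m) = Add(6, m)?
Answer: Rational(49509394576, 37) ≈ 1.3381e+9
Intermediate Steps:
Function('V')(I, D) = Mul(Pow(D, -1), Add(6, D)) (Function('V')(I, D) = Mul(Add(6, D), Pow(D, -1)) = Mul(Pow(D, -1), Add(6, D)))
j = Rational(-37, 3124804) (j = Mul(Mul(Pow(68, -1), Add(6, 68)), Pow(-91906, -1)) = Mul(Mul(Rational(1, 68), 74), Rational(-1, 91906)) = Mul(Rational(37, 34), Rational(-1, 91906)) = Rational(-37, 3124804) ≈ -1.1841e-5)
Mul(Add(-45768, 29924), Pow(j, -1)) = Mul(Add(-45768, 29924), Pow(Rational(-37, 3124804), -1)) = Mul(-15844, Rational(-3124804, 37)) = Rational(49509394576, 37)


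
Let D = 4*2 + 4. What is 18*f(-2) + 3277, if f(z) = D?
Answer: 3493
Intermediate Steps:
D = 12 (D = 8 + 4 = 12)
f(z) = 12
18*f(-2) + 3277 = 18*12 + 3277 = 216 + 3277 = 3493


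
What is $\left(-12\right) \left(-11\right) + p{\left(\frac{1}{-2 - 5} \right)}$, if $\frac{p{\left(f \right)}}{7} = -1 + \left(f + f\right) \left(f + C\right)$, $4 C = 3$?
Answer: $\frac{1733}{14} \approx 123.79$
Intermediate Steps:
$C = \frac{3}{4}$ ($C = \frac{1}{4} \cdot 3 = \frac{3}{4} \approx 0.75$)
$p{\left(f \right)} = -7 + 14 f \left(\frac{3}{4} + f\right)$ ($p{\left(f \right)} = 7 \left(-1 + \left(f + f\right) \left(f + \frac{3}{4}\right)\right) = 7 \left(-1 + 2 f \left(\frac{3}{4} + f\right)\right) = -7 + 14 f \left(\frac{3}{4} + f\right)$)
$\left(-12\right) \left(-11\right) + p{\left(\frac{1}{-2 - 5} \right)} = \left(-12\right) \left(-11\right) + \left(-7 + 14 \left(\frac{1}{-2 - 5}\right)^{2} + \frac{21}{2 \left(-2 - 5\right)}\right) = 132 + \left(-7 + 14 \left(\frac{1}{-7}\right)^{2} + \frac{21}{2 \left(-7\right)}\right) = 132 + \left(-7 + 14 \left(- \frac{1}{7}\right)^{2} + \frac{21}{2} \left(- \frac{1}{7}\right)\right) = 132 - \frac{115}{14} = \frac{1733}{14}$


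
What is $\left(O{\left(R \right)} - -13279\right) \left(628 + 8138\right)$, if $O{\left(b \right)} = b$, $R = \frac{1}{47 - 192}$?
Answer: $\frac{16878529764}{145} \approx 1.164 \cdot 10^{8}$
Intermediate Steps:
$R = - \frac{1}{145}$ ($R = \frac{1}{-145} = - \frac{1}{145} \approx -0.0068966$)
$\left(O{\left(R \right)} - -13279\right) \left(628 + 8138\right) = \left(- \frac{1}{145} - -13279\right) \left(628 + 8138\right) = \left(- \frac{1}{145} + 13279\right) 8766 = \frac{1925454}{145} \cdot 8766 = \frac{16878529764}{145}$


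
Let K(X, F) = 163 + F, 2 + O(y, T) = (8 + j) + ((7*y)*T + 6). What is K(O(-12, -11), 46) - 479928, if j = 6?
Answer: -479719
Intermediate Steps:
O(y, T) = 18 + 7*T*y (O(y, T) = -2 + ((8 + 6) + ((7*y)*T + 6)) = -2 + (14 + (7*T*y + 6)) = -2 + (14 + (6 + 7*T*y)) = -2 + (20 + 7*T*y) = 18 + 7*T*y)
K(O(-12, -11), 46) - 479928 = (163 + 46) - 479928 = 209 - 479928 = -479719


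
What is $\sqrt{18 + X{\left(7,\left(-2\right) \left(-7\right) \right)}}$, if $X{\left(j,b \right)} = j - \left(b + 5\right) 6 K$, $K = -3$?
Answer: $\sqrt{367} \approx 19.157$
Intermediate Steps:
$X{\left(j,b \right)} = 90 + j + 18 b$ ($X{\left(j,b \right)} = j - \left(b + 5\right) 6 \left(-3\right) = j - \left(5 + b\right) 6 \left(-3\right) = j - \left(30 + 6 b\right) \left(-3\right) = j - \left(-90 - 18 b\right) = j + \left(90 + 18 b\right) = 90 + j + 18 b$)
$\sqrt{18 + X{\left(7,\left(-2\right) \left(-7\right) \right)}} = \sqrt{18 + \left(90 + 7 + 18 \left(\left(-2\right) \left(-7\right)\right)\right)} = \sqrt{18 + \left(90 + 7 + 18 \cdot 14\right)} = \sqrt{18 + \left(90 + 7 + 252\right)} = \sqrt{18 + 349} = \sqrt{367}$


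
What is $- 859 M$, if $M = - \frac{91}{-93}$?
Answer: $- \frac{78169}{93} \approx -840.53$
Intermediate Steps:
$M = \frac{91}{93}$ ($M = \left(-91\right) \left(- \frac{1}{93}\right) = \frac{91}{93} \approx 0.97849$)
$- 859 M = \left(-859\right) \frac{91}{93} = - \frac{78169}{93}$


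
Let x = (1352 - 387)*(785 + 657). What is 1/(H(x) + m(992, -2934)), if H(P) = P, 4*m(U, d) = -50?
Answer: 2/2783035 ≈ 7.1864e-7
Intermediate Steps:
m(U, d) = -25/2 (m(U, d) = (¼)*(-50) = -25/2)
x = 1391530 (x = 965*1442 = 1391530)
1/(H(x) + m(992, -2934)) = 1/(1391530 - 25/2) = 1/(2783035/2) = 2/2783035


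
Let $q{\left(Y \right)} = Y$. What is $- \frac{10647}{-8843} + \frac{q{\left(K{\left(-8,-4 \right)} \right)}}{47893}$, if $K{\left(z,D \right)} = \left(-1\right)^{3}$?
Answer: $\frac{509907928}{423517799} \approx 1.204$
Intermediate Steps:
$K{\left(z,D \right)} = -1$
$- \frac{10647}{-8843} + \frac{q{\left(K{\left(-8,-4 \right)} \right)}}{47893} = - \frac{10647}{-8843} - \frac{1}{47893} = \left(-10647\right) \left(- \frac{1}{8843}\right) - \frac{1}{47893} = \frac{10647}{8843} - \frac{1}{47893} = \frac{509907928}{423517799}$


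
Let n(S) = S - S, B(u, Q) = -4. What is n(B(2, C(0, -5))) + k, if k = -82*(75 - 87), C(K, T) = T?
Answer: 984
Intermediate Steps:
n(S) = 0
k = 984 (k = -82*(-12) = 984)
n(B(2, C(0, -5))) + k = 0 + 984 = 984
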